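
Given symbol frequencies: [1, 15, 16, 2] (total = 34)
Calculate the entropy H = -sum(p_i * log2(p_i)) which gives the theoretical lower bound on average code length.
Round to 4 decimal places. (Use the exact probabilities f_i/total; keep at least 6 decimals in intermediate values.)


Per-symbol terms -p_i * log2(p_i) with p_i = f_i/34:
  p = 1/34 = 0.029412: log2(p) = -5.087463, -p*log2(p) = 0.149631
  p = 15/34 = 0.441176: log2(p) = -1.180572, -p*log2(p) = 0.520841
  p = 16/34 = 0.470588: log2(p) = -1.087463, -p*log2(p) = 0.511747
  p = 2/34 = 0.058824: log2(p) = -4.087463, -p*log2(p) = 0.240439
H = 0.149631 + 0.520841 + 0.511747 + 0.240439 = 1.422658

H = 1.4227 bits/symbol


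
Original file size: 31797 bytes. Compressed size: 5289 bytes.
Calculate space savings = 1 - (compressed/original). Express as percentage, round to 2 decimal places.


ratio = compressed/original = 5289/31797 = 0.166336
savings = 1 - ratio = 1 - 0.166336 = 0.833664
as a percentage: 0.833664 * 100 = 83.37%

Space savings = 1 - 5289/31797 = 83.37%


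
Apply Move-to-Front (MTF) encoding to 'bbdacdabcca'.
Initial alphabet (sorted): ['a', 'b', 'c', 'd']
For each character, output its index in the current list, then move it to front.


MTF encoding:
'b': index 1 in ['a', 'b', 'c', 'd'] -> ['b', 'a', 'c', 'd']
'b': index 0 in ['b', 'a', 'c', 'd'] -> ['b', 'a', 'c', 'd']
'd': index 3 in ['b', 'a', 'c', 'd'] -> ['d', 'b', 'a', 'c']
'a': index 2 in ['d', 'b', 'a', 'c'] -> ['a', 'd', 'b', 'c']
'c': index 3 in ['a', 'd', 'b', 'c'] -> ['c', 'a', 'd', 'b']
'd': index 2 in ['c', 'a', 'd', 'b'] -> ['d', 'c', 'a', 'b']
'a': index 2 in ['d', 'c', 'a', 'b'] -> ['a', 'd', 'c', 'b']
'b': index 3 in ['a', 'd', 'c', 'b'] -> ['b', 'a', 'd', 'c']
'c': index 3 in ['b', 'a', 'd', 'c'] -> ['c', 'b', 'a', 'd']
'c': index 0 in ['c', 'b', 'a', 'd'] -> ['c', 'b', 'a', 'd']
'a': index 2 in ['c', 'b', 'a', 'd'] -> ['a', 'c', 'b', 'd']


Output: [1, 0, 3, 2, 3, 2, 2, 3, 3, 0, 2]


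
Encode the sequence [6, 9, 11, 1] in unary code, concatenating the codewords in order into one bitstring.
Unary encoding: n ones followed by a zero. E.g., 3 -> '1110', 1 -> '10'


Encode each number as n ones followed by a terminating 0:
  6 -> 1111110 (7 bits)
  9 -> 1111111110 (10 bits)
  11 -> 111111111110 (12 bits)
  1 -> 10 (2 bits)
Total length = 7 + 10 + 12 + 2 = 31 bits.

Unary([6, 9, 11, 1]) = 1111110111111111011111111111010 (31 bits)


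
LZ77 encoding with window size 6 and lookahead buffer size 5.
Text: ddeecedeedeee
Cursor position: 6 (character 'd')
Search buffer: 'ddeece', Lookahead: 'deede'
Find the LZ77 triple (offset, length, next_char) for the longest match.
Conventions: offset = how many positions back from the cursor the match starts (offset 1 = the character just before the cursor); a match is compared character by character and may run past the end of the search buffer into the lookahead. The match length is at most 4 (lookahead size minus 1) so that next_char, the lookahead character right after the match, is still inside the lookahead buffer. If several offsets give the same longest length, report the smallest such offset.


Try each offset into the search buffer:
  offset=1 (pos 5, char 'e'): match length 0
  offset=2 (pos 4, char 'c'): match length 0
  offset=3 (pos 3, char 'e'): match length 0
  offset=4 (pos 2, char 'e'): match length 0
  offset=5 (pos 1, char 'd'): match length 3
  offset=6 (pos 0, char 'd'): match length 1
Longest match has length 3 at offset 5.
next_char = character at position 6 + 3 = 9 -> 'd'

Best match: offset=5, length=3 (matching 'dee' starting at position 1)
LZ77 triple: (5, 3, 'd')


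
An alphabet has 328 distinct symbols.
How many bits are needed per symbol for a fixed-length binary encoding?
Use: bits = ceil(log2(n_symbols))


log2(328) = 8.3576
Bracket: 2^8 = 256 < 328 <= 2^9 = 512
So ceil(log2(328)) = 9

bits = ceil(log2(328)) = ceil(8.3576) = 9 bits


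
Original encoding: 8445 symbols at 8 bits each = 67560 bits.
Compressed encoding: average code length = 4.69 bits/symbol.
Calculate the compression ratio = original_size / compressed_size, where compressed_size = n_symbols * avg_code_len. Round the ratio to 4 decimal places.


original_size = n_symbols * orig_bits = 8445 * 8 = 67560 bits
compressed_size = n_symbols * avg_code_len = 8445 * 4.69 = 39607.05 bits
ratio = original_size / compressed_size = 67560 / 39607.05 = 1.7058

Compression ratio = 1.7058


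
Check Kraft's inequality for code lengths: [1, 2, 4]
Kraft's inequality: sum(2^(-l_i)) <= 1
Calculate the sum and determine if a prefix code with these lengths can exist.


Sum = 2^(-1) + 2^(-2) + 2^(-4)
    = 0.5 + 0.25 + 0.0625
    = 13/16 = 0.8125
Since 0.8125 <= 1, Kraft's inequality IS satisfied.
A prefix code with these lengths CAN exist.

Kraft sum = 0.8125. Satisfied.


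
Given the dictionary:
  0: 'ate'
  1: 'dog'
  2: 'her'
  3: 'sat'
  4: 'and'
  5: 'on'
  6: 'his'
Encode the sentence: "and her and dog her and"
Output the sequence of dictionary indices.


Look up each word in the dictionary:
  'and' -> 4
  'her' -> 2
  'and' -> 4
  'dog' -> 1
  'her' -> 2
  'and' -> 4

Encoded: [4, 2, 4, 1, 2, 4]


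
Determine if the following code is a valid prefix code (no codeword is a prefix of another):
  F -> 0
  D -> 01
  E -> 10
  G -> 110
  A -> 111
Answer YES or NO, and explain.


Checking each pair (does one codeword prefix another?):
  F='0' vs D='01': prefix -- VIOLATION

NO -- this is NOT a valid prefix code. F (0) is a prefix of D (01).


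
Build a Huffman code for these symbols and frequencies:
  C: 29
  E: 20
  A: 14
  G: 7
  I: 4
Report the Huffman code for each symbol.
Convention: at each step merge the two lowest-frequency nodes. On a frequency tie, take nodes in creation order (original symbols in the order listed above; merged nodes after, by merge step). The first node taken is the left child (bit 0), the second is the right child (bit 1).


Huffman tree construction:
Step 1: Merge I(4) + G(7) = 11
Step 2: Merge (I+G)(11) + A(14) = 25
Step 3: Merge E(20) + ((I+G)+A)(25) = 45
Step 4: Merge C(29) + (E+((I+G)+A))(45) = 74
Read each symbol's code off the tree from the root (left child = 0, right child = 1).

Codes:
  C: 0 (length 1)
  E: 10 (length 2)
  A: 111 (length 3)
  G: 1101 (length 4)
  I: 1100 (length 4)
Average code length: 155/74 = 2.0946 bits/symbol


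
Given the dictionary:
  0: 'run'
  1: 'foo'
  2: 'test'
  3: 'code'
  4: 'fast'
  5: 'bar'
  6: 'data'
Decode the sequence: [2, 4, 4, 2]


Look up each index in the dictionary:
  2 -> 'test'
  4 -> 'fast'
  4 -> 'fast'
  2 -> 'test'

Decoded: "test fast fast test"


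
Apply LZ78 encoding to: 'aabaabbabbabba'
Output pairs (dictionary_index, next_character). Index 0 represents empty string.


LZ78 encoding steps:
Dictionary: {0: ''}
Step 1: w='' (idx 0), next='a' -> output (0, 'a'), add 'a' as idx 1
Step 2: w='a' (idx 1), next='b' -> output (1, 'b'), add 'ab' as idx 2
Step 3: w='a' (idx 1), next='a' -> output (1, 'a'), add 'aa' as idx 3
Step 4: w='' (idx 0), next='b' -> output (0, 'b'), add 'b' as idx 4
Step 5: w='b' (idx 4), next='a' -> output (4, 'a'), add 'ba' as idx 5
Step 6: w='b' (idx 4), next='b' -> output (4, 'b'), add 'bb' as idx 6
Step 7: w='ab' (idx 2), next='b' -> output (2, 'b'), add 'abb' as idx 7
Step 8: w='a' (idx 1), end of input -> output (1, '')


Encoded: [(0, 'a'), (1, 'b'), (1, 'a'), (0, 'b'), (4, 'a'), (4, 'b'), (2, 'b'), (1, '')]


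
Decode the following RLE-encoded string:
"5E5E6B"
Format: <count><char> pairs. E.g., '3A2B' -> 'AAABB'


Expanding each <count><char> pair:
  5E -> 'EEEEE'
  5E -> 'EEEEE'
  6B -> 'BBBBBB'

Decoded = EEEEEEEEEEBBBBBB


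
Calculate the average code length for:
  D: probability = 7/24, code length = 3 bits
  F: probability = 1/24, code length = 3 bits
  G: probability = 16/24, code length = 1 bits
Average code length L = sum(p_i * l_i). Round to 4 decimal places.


Weighted contributions p_i * l_i:
  D: (7/24) * 3 = 21/24
  F: (1/24) * 3 = 3/24
  G: (16/24) * 1 = 16/24
Sum = (21 + 3 + 16)/24 = 40/24

L = 40/24 = 1.6667 bits/symbol


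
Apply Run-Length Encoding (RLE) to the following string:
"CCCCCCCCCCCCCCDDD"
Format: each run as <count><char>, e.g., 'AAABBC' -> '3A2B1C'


Scanning runs left to right:
  i=0: run of 'C' x 14 -> '14C'
  i=14: run of 'D' x 3 -> '3D'

RLE = 14C3D


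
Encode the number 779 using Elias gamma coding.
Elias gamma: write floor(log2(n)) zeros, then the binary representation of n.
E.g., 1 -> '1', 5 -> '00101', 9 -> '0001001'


num_bits = floor(log2(779)) + 1 = 10
leading_zeros = num_bits - 1 = 9
binary(779) = 1100001011

Elias gamma(779) = '000000000' + '1100001011' = 0000000001100001011 (19 bits)


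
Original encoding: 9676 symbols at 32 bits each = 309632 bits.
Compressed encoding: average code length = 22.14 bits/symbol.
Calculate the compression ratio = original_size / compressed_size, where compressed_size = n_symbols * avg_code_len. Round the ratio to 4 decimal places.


original_size = n_symbols * orig_bits = 9676 * 32 = 309632 bits
compressed_size = n_symbols * avg_code_len = 9676 * 22.14 = 214226.64 bits
ratio = original_size / compressed_size = 309632 / 214226.64 = 1.4453

Compression ratio = 1.4453


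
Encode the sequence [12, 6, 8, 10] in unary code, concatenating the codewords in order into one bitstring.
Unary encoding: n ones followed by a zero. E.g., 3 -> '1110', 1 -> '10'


Encode each number as n ones followed by a terminating 0:
  12 -> 1111111111110 (13 bits)
  6 -> 1111110 (7 bits)
  8 -> 111111110 (9 bits)
  10 -> 11111111110 (11 bits)
Total length = 13 + 7 + 9 + 11 = 40 bits.

Unary([12, 6, 8, 10]) = 1111111111110111111011111111011111111110 (40 bits)


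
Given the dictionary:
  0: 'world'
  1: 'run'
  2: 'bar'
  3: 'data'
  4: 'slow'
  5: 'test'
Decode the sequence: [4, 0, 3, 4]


Look up each index in the dictionary:
  4 -> 'slow'
  0 -> 'world'
  3 -> 'data'
  4 -> 'slow'

Decoded: "slow world data slow"


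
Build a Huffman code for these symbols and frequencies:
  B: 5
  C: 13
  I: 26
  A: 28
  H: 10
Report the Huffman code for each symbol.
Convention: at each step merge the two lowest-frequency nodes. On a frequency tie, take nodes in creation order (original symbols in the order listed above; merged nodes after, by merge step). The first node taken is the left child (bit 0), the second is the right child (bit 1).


Huffman tree construction:
Step 1: Merge B(5) + H(10) = 15
Step 2: Merge C(13) + (B+H)(15) = 28
Step 3: Merge I(26) + A(28) = 54
Step 4: Merge (C+(B+H))(28) + (I+A)(54) = 82
Read each symbol's code off the tree from the root (left child = 0, right child = 1).

Codes:
  B: 010 (length 3)
  C: 00 (length 2)
  I: 10 (length 2)
  A: 11 (length 2)
  H: 011 (length 3)
Average code length: 179/82 = 2.1829 bits/symbol


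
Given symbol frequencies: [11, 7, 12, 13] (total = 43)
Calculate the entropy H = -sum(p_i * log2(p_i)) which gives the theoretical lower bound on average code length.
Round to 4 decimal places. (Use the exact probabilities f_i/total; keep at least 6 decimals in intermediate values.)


Per-symbol terms -p_i * log2(p_i) with p_i = f_i/43:
  p = 11/43 = 0.255814: log2(p) = -1.966833, -p*log2(p) = 0.503143
  p = 7/43 = 0.162791: log2(p) = -2.618910, -p*log2(p) = 0.426334
  p = 12/43 = 0.279070: log2(p) = -1.841302, -p*log2(p) = 0.513852
  p = 13/43 = 0.302326: log2(p) = -1.725825, -p*log2(p) = 0.521761
H = 0.503143 + 0.426334 + 0.513852 + 0.521761 = 1.965090

H = 1.9651 bits/symbol


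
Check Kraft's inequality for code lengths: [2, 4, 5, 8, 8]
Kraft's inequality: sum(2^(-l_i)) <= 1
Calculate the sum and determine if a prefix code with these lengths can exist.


Sum = 2^(-2) + 2^(-4) + 2^(-5) + 2^(-8) + 2^(-8)
    = 0.25 + 0.0625 + 0.03125 + 0.00390625 + 0.00390625
    = 90/256 = 0.3515625
Since 0.3515625 <= 1, Kraft's inequality IS satisfied.
A prefix code with these lengths CAN exist.

Kraft sum = 0.3515625. Satisfied.


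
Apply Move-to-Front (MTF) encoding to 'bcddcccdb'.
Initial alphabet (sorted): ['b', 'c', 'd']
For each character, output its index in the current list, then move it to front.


MTF encoding:
'b': index 0 in ['b', 'c', 'd'] -> ['b', 'c', 'd']
'c': index 1 in ['b', 'c', 'd'] -> ['c', 'b', 'd']
'd': index 2 in ['c', 'b', 'd'] -> ['d', 'c', 'b']
'd': index 0 in ['d', 'c', 'b'] -> ['d', 'c', 'b']
'c': index 1 in ['d', 'c', 'b'] -> ['c', 'd', 'b']
'c': index 0 in ['c', 'd', 'b'] -> ['c', 'd', 'b']
'c': index 0 in ['c', 'd', 'b'] -> ['c', 'd', 'b']
'd': index 1 in ['c', 'd', 'b'] -> ['d', 'c', 'b']
'b': index 2 in ['d', 'c', 'b'] -> ['b', 'd', 'c']


Output: [0, 1, 2, 0, 1, 0, 0, 1, 2]


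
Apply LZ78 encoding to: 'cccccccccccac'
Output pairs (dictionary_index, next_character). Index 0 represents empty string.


LZ78 encoding steps:
Dictionary: {0: ''}
Step 1: w='' (idx 0), next='c' -> output (0, 'c'), add 'c' as idx 1
Step 2: w='c' (idx 1), next='c' -> output (1, 'c'), add 'cc' as idx 2
Step 3: w='cc' (idx 2), next='c' -> output (2, 'c'), add 'ccc' as idx 3
Step 4: w='ccc' (idx 3), next='c' -> output (3, 'c'), add 'cccc' as idx 4
Step 5: w='c' (idx 1), next='a' -> output (1, 'a'), add 'ca' as idx 5
Step 6: w='c' (idx 1), end of input -> output (1, '')


Encoded: [(0, 'c'), (1, 'c'), (2, 'c'), (3, 'c'), (1, 'a'), (1, '')]


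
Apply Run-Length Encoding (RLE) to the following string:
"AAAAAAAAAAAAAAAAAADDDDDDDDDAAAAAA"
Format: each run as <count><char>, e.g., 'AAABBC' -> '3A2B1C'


Scanning runs left to right:
  i=0: run of 'A' x 18 -> '18A'
  i=18: run of 'D' x 9 -> '9D'
  i=27: run of 'A' x 6 -> '6A'

RLE = 18A9D6A


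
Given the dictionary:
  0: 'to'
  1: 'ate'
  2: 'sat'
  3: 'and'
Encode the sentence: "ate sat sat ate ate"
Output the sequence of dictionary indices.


Look up each word in the dictionary:
  'ate' -> 1
  'sat' -> 2
  'sat' -> 2
  'ate' -> 1
  'ate' -> 1

Encoded: [1, 2, 2, 1, 1]


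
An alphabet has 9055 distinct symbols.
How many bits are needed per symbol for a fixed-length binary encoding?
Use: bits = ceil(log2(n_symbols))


log2(9055) = 13.1445
Bracket: 2^13 = 8192 < 9055 <= 2^14 = 16384
So ceil(log2(9055)) = 14

bits = ceil(log2(9055)) = ceil(13.1445) = 14 bits


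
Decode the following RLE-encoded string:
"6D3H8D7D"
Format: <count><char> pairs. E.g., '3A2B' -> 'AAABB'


Expanding each <count><char> pair:
  6D -> 'DDDDDD'
  3H -> 'HHH'
  8D -> 'DDDDDDDD'
  7D -> 'DDDDDDD'

Decoded = DDDDDDHHHDDDDDDDDDDDDDDD


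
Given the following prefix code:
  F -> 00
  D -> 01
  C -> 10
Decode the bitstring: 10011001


Decoding step by step:
Bits 10 -> C
Bits 01 -> D
Bits 10 -> C
Bits 01 -> D


Decoded message: CDCD


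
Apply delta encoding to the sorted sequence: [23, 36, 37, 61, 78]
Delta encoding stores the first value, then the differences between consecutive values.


First value: 23
Deltas:
  36 - 23 = 13
  37 - 36 = 1
  61 - 37 = 24
  78 - 61 = 17


Delta encoded: [23, 13, 1, 24, 17]


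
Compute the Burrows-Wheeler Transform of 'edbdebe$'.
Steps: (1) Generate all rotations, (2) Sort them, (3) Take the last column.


Rotations (sorted):
  0: $edbdebe -> last char: e
  1: bdebe$ed -> last char: d
  2: be$edbde -> last char: e
  3: dbdebe$e -> last char: e
  4: debe$edb -> last char: b
  5: e$edbdeb -> last char: b
  6: ebe$edbd -> last char: d
  7: edbdebe$ -> last char: $


BWT = edeebbd$


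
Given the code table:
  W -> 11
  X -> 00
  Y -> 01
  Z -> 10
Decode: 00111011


Decoding:
00 -> X
11 -> W
10 -> Z
11 -> W


Result: XWZW


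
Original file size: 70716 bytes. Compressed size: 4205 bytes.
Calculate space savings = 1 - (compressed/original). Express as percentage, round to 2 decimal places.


ratio = compressed/original = 4205/70716 = 0.059463
savings = 1 - ratio = 1 - 0.059463 = 0.940537
as a percentage: 0.940537 * 100 = 94.05%

Space savings = 1 - 4205/70716 = 94.05%


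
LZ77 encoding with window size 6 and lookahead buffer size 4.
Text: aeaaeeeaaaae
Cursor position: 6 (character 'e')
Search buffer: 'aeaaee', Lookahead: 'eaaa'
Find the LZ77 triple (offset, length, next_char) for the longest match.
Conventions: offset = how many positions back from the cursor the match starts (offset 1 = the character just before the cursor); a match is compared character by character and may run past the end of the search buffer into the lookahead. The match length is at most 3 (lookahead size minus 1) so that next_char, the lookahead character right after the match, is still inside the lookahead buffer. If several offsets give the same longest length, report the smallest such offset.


Try each offset into the search buffer:
  offset=1 (pos 5, char 'e'): match length 1
  offset=2 (pos 4, char 'e'): match length 1
  offset=3 (pos 3, char 'a'): match length 0
  offset=4 (pos 2, char 'a'): match length 0
  offset=5 (pos 1, char 'e'): match length 3
  offset=6 (pos 0, char 'a'): match length 0
Longest match has length 3 at offset 5.
next_char = character at position 6 + 3 = 9 -> 'a'

Best match: offset=5, length=3 (matching 'eaa' starting at position 1)
LZ77 triple: (5, 3, 'a')


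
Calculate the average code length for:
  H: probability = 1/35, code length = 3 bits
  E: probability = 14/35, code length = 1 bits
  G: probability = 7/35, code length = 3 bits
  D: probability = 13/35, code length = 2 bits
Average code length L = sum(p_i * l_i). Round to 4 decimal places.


Weighted contributions p_i * l_i:
  H: (1/35) * 3 = 3/35
  E: (14/35) * 1 = 14/35
  G: (7/35) * 3 = 21/35
  D: (13/35) * 2 = 26/35
Sum = (3 + 14 + 21 + 26)/35 = 64/35

L = 64/35 = 1.8286 bits/symbol


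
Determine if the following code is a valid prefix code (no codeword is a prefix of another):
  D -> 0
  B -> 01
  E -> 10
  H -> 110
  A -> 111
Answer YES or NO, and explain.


Checking each pair (does one codeword prefix another?):
  D='0' vs B='01': prefix -- VIOLATION

NO -- this is NOT a valid prefix code. D (0) is a prefix of B (01).


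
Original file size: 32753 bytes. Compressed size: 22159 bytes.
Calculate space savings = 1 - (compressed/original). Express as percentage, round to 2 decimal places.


ratio = compressed/original = 22159/32753 = 0.676549
savings = 1 - ratio = 1 - 0.676549 = 0.323451
as a percentage: 0.323451 * 100 = 32.35%

Space savings = 1 - 22159/32753 = 32.35%


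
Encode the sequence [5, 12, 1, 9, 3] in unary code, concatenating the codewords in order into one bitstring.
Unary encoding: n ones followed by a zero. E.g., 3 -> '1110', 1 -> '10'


Encode each number as n ones followed by a terminating 0:
  5 -> 111110 (6 bits)
  12 -> 1111111111110 (13 bits)
  1 -> 10 (2 bits)
  9 -> 1111111110 (10 bits)
  3 -> 1110 (4 bits)
Total length = 6 + 13 + 2 + 10 + 4 = 35 bits.

Unary([5, 12, 1, 9, 3]) = 11111011111111111101011111111101110 (35 bits)


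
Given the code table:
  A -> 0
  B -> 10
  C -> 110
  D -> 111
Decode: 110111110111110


Decoding:
110 -> C
111 -> D
110 -> C
111 -> D
110 -> C


Result: CDCDC


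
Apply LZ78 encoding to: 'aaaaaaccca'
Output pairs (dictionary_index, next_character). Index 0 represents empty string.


LZ78 encoding steps:
Dictionary: {0: ''}
Step 1: w='' (idx 0), next='a' -> output (0, 'a'), add 'a' as idx 1
Step 2: w='a' (idx 1), next='a' -> output (1, 'a'), add 'aa' as idx 2
Step 3: w='aa' (idx 2), next='a' -> output (2, 'a'), add 'aaa' as idx 3
Step 4: w='' (idx 0), next='c' -> output (0, 'c'), add 'c' as idx 4
Step 5: w='c' (idx 4), next='c' -> output (4, 'c'), add 'cc' as idx 5
Step 6: w='a' (idx 1), end of input -> output (1, '')


Encoded: [(0, 'a'), (1, 'a'), (2, 'a'), (0, 'c'), (4, 'c'), (1, '')]


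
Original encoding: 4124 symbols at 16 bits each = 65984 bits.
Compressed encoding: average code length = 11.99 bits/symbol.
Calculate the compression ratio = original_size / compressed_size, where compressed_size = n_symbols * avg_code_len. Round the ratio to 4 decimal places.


original_size = n_symbols * orig_bits = 4124 * 16 = 65984 bits
compressed_size = n_symbols * avg_code_len = 4124 * 11.99 = 49446.76 bits
ratio = original_size / compressed_size = 65984 / 49446.76 = 1.3344

Compression ratio = 1.3344


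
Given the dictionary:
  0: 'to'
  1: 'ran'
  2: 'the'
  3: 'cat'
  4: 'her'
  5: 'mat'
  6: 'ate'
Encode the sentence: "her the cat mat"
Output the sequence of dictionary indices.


Look up each word in the dictionary:
  'her' -> 4
  'the' -> 2
  'cat' -> 3
  'mat' -> 5

Encoded: [4, 2, 3, 5]


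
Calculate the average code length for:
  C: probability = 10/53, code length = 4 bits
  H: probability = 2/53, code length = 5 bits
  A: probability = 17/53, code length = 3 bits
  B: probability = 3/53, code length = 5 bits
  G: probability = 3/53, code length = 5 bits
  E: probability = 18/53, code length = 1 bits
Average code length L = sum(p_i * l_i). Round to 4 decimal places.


Weighted contributions p_i * l_i:
  C: (10/53) * 4 = 40/53
  H: (2/53) * 5 = 10/53
  A: (17/53) * 3 = 51/53
  B: (3/53) * 5 = 15/53
  G: (3/53) * 5 = 15/53
  E: (18/53) * 1 = 18/53
Sum = (40 + 10 + 51 + 15 + 15 + 18)/53 = 149/53

L = 149/53 = 2.8113 bits/symbol


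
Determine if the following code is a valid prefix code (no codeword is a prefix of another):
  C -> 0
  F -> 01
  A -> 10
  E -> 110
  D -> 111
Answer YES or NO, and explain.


Checking each pair (does one codeword prefix another?):
  C='0' vs F='01': prefix -- VIOLATION

NO -- this is NOT a valid prefix code. C (0) is a prefix of F (01).


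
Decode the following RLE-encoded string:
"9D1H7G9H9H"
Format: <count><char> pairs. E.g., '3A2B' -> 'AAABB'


Expanding each <count><char> pair:
  9D -> 'DDDDDDDDD'
  1H -> 'H'
  7G -> 'GGGGGGG'
  9H -> 'HHHHHHHHH'
  9H -> 'HHHHHHHHH'

Decoded = DDDDDDDDDHGGGGGGGHHHHHHHHHHHHHHHHHH


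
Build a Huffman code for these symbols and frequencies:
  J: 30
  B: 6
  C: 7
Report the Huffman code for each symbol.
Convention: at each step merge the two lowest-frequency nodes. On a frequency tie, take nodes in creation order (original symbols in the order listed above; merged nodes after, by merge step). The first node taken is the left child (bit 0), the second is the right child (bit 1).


Huffman tree construction:
Step 1: Merge B(6) + C(7) = 13
Step 2: Merge (B+C)(13) + J(30) = 43
Read each symbol's code off the tree from the root (left child = 0, right child = 1).

Codes:
  J: 1 (length 1)
  B: 00 (length 2)
  C: 01 (length 2)
Average code length: 56/43 = 1.3023 bits/symbol


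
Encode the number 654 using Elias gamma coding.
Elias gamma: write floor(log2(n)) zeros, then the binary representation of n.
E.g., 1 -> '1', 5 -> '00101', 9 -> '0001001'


num_bits = floor(log2(654)) + 1 = 10
leading_zeros = num_bits - 1 = 9
binary(654) = 1010001110

Elias gamma(654) = '000000000' + '1010001110' = 0000000001010001110 (19 bits)


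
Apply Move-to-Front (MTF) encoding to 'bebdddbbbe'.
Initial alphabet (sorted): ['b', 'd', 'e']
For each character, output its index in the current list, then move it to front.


MTF encoding:
'b': index 0 in ['b', 'd', 'e'] -> ['b', 'd', 'e']
'e': index 2 in ['b', 'd', 'e'] -> ['e', 'b', 'd']
'b': index 1 in ['e', 'b', 'd'] -> ['b', 'e', 'd']
'd': index 2 in ['b', 'e', 'd'] -> ['d', 'b', 'e']
'd': index 0 in ['d', 'b', 'e'] -> ['d', 'b', 'e']
'd': index 0 in ['d', 'b', 'e'] -> ['d', 'b', 'e']
'b': index 1 in ['d', 'b', 'e'] -> ['b', 'd', 'e']
'b': index 0 in ['b', 'd', 'e'] -> ['b', 'd', 'e']
'b': index 0 in ['b', 'd', 'e'] -> ['b', 'd', 'e']
'e': index 2 in ['b', 'd', 'e'] -> ['e', 'b', 'd']


Output: [0, 2, 1, 2, 0, 0, 1, 0, 0, 2]


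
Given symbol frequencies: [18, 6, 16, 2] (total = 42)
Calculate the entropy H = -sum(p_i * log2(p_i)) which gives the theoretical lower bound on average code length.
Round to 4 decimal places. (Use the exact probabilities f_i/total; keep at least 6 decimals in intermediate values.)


Per-symbol terms -p_i * log2(p_i) with p_i = f_i/42:
  p = 18/42 = 0.428571: log2(p) = -1.222392, -p*log2(p) = 0.523882
  p = 6/42 = 0.142857: log2(p) = -2.807355, -p*log2(p) = 0.401051
  p = 16/42 = 0.380952: log2(p) = -1.392317, -p*log2(p) = 0.530407
  p = 2/42 = 0.047619: log2(p) = -4.392317, -p*log2(p) = 0.209158
H = 0.523882 + 0.401051 + 0.530407 + 0.209158 = 1.664498

H = 1.6645 bits/symbol


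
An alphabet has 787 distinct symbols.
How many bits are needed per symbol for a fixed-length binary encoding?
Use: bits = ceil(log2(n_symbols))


log2(787) = 9.6202
Bracket: 2^9 = 512 < 787 <= 2^10 = 1024
So ceil(log2(787)) = 10

bits = ceil(log2(787)) = ceil(9.6202) = 10 bits


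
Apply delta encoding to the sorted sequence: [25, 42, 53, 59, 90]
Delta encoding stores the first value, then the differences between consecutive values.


First value: 25
Deltas:
  42 - 25 = 17
  53 - 42 = 11
  59 - 53 = 6
  90 - 59 = 31


Delta encoded: [25, 17, 11, 6, 31]


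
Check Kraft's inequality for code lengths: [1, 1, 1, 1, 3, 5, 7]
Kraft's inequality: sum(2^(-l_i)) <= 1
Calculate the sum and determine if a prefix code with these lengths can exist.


Sum = 2^(-1) + 2^(-1) + 2^(-1) + 2^(-1) + 2^(-3) + 2^(-5) + 2^(-7)
    = 0.5 + 0.5 + 0.5 + 0.5 + 0.125 + 0.03125 + 0.0078125
    = 277/128 = 2.1640625
Since 2.1640625 > 1, Kraft's inequality is NOT satisfied.
A prefix code with these lengths CANNOT exist.

Kraft sum = 2.1640625. Not satisfied.


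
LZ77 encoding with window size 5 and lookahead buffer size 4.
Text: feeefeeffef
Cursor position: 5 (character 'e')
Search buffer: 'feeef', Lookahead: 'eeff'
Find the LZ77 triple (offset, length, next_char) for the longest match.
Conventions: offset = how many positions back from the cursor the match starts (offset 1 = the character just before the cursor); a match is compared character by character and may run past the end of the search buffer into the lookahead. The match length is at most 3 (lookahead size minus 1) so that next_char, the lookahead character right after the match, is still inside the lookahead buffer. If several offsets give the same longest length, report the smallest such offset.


Try each offset into the search buffer:
  offset=1 (pos 4, char 'f'): match length 0
  offset=2 (pos 3, char 'e'): match length 1
  offset=3 (pos 2, char 'e'): match length 3
  offset=4 (pos 1, char 'e'): match length 2
  offset=5 (pos 0, char 'f'): match length 0
Longest match has length 3 at offset 3.
next_char = character at position 5 + 3 = 8 -> 'f'

Best match: offset=3, length=3 (matching 'eef' starting at position 2)
LZ77 triple: (3, 3, 'f')


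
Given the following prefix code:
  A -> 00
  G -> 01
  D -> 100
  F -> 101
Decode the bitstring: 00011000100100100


Decoding step by step:
Bits 00 -> A
Bits 01 -> G
Bits 100 -> D
Bits 01 -> G
Bits 00 -> A
Bits 100 -> D
Bits 100 -> D


Decoded message: AGDGADD


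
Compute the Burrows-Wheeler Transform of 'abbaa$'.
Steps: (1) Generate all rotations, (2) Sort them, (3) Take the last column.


Rotations (sorted):
  0: $abbaa -> last char: a
  1: a$abba -> last char: a
  2: aa$abb -> last char: b
  3: abbaa$ -> last char: $
  4: baa$ab -> last char: b
  5: bbaa$a -> last char: a


BWT = aab$ba


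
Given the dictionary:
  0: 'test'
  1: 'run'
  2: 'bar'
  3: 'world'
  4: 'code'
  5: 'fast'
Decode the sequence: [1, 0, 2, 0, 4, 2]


Look up each index in the dictionary:
  1 -> 'run'
  0 -> 'test'
  2 -> 'bar'
  0 -> 'test'
  4 -> 'code'
  2 -> 'bar'

Decoded: "run test bar test code bar"


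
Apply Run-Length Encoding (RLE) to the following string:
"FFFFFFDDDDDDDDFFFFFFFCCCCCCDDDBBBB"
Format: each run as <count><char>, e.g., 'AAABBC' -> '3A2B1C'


Scanning runs left to right:
  i=0: run of 'F' x 6 -> '6F'
  i=6: run of 'D' x 8 -> '8D'
  i=14: run of 'F' x 7 -> '7F'
  i=21: run of 'C' x 6 -> '6C'
  i=27: run of 'D' x 3 -> '3D'
  i=30: run of 'B' x 4 -> '4B'

RLE = 6F8D7F6C3D4B


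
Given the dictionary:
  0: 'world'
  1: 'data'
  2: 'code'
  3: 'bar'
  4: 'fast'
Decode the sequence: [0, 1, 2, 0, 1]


Look up each index in the dictionary:
  0 -> 'world'
  1 -> 'data'
  2 -> 'code'
  0 -> 'world'
  1 -> 'data'

Decoded: "world data code world data"


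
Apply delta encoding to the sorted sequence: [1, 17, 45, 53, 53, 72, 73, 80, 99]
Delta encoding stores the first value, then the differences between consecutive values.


First value: 1
Deltas:
  17 - 1 = 16
  45 - 17 = 28
  53 - 45 = 8
  53 - 53 = 0
  72 - 53 = 19
  73 - 72 = 1
  80 - 73 = 7
  99 - 80 = 19


Delta encoded: [1, 16, 28, 8, 0, 19, 1, 7, 19]


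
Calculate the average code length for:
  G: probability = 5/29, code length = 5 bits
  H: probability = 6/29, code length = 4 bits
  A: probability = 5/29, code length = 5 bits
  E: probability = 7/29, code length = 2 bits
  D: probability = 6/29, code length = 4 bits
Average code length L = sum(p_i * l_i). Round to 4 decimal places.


Weighted contributions p_i * l_i:
  G: (5/29) * 5 = 25/29
  H: (6/29) * 4 = 24/29
  A: (5/29) * 5 = 25/29
  E: (7/29) * 2 = 14/29
  D: (6/29) * 4 = 24/29
Sum = (25 + 24 + 25 + 14 + 24)/29 = 112/29

L = 112/29 = 3.8621 bits/symbol


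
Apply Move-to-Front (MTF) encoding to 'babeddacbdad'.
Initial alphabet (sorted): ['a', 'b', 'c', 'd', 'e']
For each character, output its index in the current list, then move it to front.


MTF encoding:
'b': index 1 in ['a', 'b', 'c', 'd', 'e'] -> ['b', 'a', 'c', 'd', 'e']
'a': index 1 in ['b', 'a', 'c', 'd', 'e'] -> ['a', 'b', 'c', 'd', 'e']
'b': index 1 in ['a', 'b', 'c', 'd', 'e'] -> ['b', 'a', 'c', 'd', 'e']
'e': index 4 in ['b', 'a', 'c', 'd', 'e'] -> ['e', 'b', 'a', 'c', 'd']
'd': index 4 in ['e', 'b', 'a', 'c', 'd'] -> ['d', 'e', 'b', 'a', 'c']
'd': index 0 in ['d', 'e', 'b', 'a', 'c'] -> ['d', 'e', 'b', 'a', 'c']
'a': index 3 in ['d', 'e', 'b', 'a', 'c'] -> ['a', 'd', 'e', 'b', 'c']
'c': index 4 in ['a', 'd', 'e', 'b', 'c'] -> ['c', 'a', 'd', 'e', 'b']
'b': index 4 in ['c', 'a', 'd', 'e', 'b'] -> ['b', 'c', 'a', 'd', 'e']
'd': index 3 in ['b', 'c', 'a', 'd', 'e'] -> ['d', 'b', 'c', 'a', 'e']
'a': index 3 in ['d', 'b', 'c', 'a', 'e'] -> ['a', 'd', 'b', 'c', 'e']
'd': index 1 in ['a', 'd', 'b', 'c', 'e'] -> ['d', 'a', 'b', 'c', 'e']


Output: [1, 1, 1, 4, 4, 0, 3, 4, 4, 3, 3, 1]


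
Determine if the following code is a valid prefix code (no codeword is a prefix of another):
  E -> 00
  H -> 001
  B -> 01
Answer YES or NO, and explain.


Checking each pair (does one codeword prefix another?):
  E='00' vs H='001': prefix -- VIOLATION

NO -- this is NOT a valid prefix code. E (00) is a prefix of H (001).


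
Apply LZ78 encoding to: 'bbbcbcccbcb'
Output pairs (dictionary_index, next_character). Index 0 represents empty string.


LZ78 encoding steps:
Dictionary: {0: ''}
Step 1: w='' (idx 0), next='b' -> output (0, 'b'), add 'b' as idx 1
Step 2: w='b' (idx 1), next='b' -> output (1, 'b'), add 'bb' as idx 2
Step 3: w='' (idx 0), next='c' -> output (0, 'c'), add 'c' as idx 3
Step 4: w='b' (idx 1), next='c' -> output (1, 'c'), add 'bc' as idx 4
Step 5: w='c' (idx 3), next='c' -> output (3, 'c'), add 'cc' as idx 5
Step 6: w='bc' (idx 4), next='b' -> output (4, 'b'), add 'bcb' as idx 6


Encoded: [(0, 'b'), (1, 'b'), (0, 'c'), (1, 'c'), (3, 'c'), (4, 'b')]


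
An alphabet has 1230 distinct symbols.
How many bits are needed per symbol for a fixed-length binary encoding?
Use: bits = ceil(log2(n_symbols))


log2(1230) = 10.2644
Bracket: 2^10 = 1024 < 1230 <= 2^11 = 2048
So ceil(log2(1230)) = 11

bits = ceil(log2(1230)) = ceil(10.2644) = 11 bits


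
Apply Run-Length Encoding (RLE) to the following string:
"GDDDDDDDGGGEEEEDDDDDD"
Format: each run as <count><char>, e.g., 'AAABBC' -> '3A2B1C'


Scanning runs left to right:
  i=0: run of 'G' x 1 -> '1G'
  i=1: run of 'D' x 7 -> '7D'
  i=8: run of 'G' x 3 -> '3G'
  i=11: run of 'E' x 4 -> '4E'
  i=15: run of 'D' x 6 -> '6D'

RLE = 1G7D3G4E6D


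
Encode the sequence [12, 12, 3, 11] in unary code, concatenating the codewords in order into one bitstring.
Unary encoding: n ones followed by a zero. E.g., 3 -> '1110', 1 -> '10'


Encode each number as n ones followed by a terminating 0:
  12 -> 1111111111110 (13 bits)
  12 -> 1111111111110 (13 bits)
  3 -> 1110 (4 bits)
  11 -> 111111111110 (12 bits)
Total length = 13 + 13 + 4 + 12 = 42 bits.

Unary([12, 12, 3, 11]) = 111111111111011111111111101110111111111110 (42 bits)


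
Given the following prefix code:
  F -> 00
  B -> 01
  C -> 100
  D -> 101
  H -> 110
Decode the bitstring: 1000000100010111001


Decoding step by step:
Bits 100 -> C
Bits 00 -> F
Bits 00 -> F
Bits 100 -> C
Bits 01 -> B
Bits 01 -> B
Bits 110 -> H
Bits 01 -> B


Decoded message: CFFCBBHB


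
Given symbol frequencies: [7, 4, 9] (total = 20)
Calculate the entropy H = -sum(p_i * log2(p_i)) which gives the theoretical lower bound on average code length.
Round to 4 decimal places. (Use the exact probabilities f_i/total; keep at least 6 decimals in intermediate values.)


Per-symbol terms -p_i * log2(p_i) with p_i = f_i/20:
  p = 7/20 = 0.350000: log2(p) = -1.514573, -p*log2(p) = 0.530101
  p = 4/20 = 0.200000: log2(p) = -2.321928, -p*log2(p) = 0.464386
  p = 9/20 = 0.450000: log2(p) = -1.152003, -p*log2(p) = 0.518401
H = 0.530101 + 0.464386 + 0.518401 = 1.512888

H = 1.5129 bits/symbol


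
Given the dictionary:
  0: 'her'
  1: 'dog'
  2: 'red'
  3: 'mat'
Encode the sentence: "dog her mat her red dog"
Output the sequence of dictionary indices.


Look up each word in the dictionary:
  'dog' -> 1
  'her' -> 0
  'mat' -> 3
  'her' -> 0
  'red' -> 2
  'dog' -> 1

Encoded: [1, 0, 3, 0, 2, 1]


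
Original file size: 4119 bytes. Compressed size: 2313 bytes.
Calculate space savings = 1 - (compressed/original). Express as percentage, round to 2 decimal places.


ratio = compressed/original = 2313/4119 = 0.561544
savings = 1 - ratio = 1 - 0.561544 = 0.438456
as a percentage: 0.438456 * 100 = 43.85%

Space savings = 1 - 2313/4119 = 43.85%


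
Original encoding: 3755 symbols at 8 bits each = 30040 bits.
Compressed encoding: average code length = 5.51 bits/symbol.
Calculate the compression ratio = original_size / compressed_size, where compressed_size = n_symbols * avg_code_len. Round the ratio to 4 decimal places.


original_size = n_symbols * orig_bits = 3755 * 8 = 30040 bits
compressed_size = n_symbols * avg_code_len = 3755 * 5.51 = 20690.05 bits
ratio = original_size / compressed_size = 30040 / 20690.05 = 1.4519

Compression ratio = 1.4519


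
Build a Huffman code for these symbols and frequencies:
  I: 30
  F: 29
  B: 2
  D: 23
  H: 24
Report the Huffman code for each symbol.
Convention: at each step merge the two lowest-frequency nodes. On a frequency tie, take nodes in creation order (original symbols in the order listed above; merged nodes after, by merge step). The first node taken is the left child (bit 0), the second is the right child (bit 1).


Huffman tree construction:
Step 1: Merge B(2) + D(23) = 25
Step 2: Merge H(24) + (B+D)(25) = 49
Step 3: Merge F(29) + I(30) = 59
Step 4: Merge (H+(B+D))(49) + (F+I)(59) = 108
Read each symbol's code off the tree from the root (left child = 0, right child = 1).

Codes:
  I: 11 (length 2)
  F: 10 (length 2)
  B: 010 (length 3)
  D: 011 (length 3)
  H: 00 (length 2)
Average code length: 241/108 = 2.2315 bits/symbol


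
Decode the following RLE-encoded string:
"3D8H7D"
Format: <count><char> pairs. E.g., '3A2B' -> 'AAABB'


Expanding each <count><char> pair:
  3D -> 'DDD'
  8H -> 'HHHHHHHH'
  7D -> 'DDDDDDD'

Decoded = DDDHHHHHHHHDDDDDDD


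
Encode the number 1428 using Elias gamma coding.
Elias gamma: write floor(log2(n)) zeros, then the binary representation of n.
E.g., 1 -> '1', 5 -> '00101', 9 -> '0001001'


num_bits = floor(log2(1428)) + 1 = 11
leading_zeros = num_bits - 1 = 10
binary(1428) = 10110010100

Elias gamma(1428) = '0000000000' + '10110010100' = 000000000010110010100 (21 bits)


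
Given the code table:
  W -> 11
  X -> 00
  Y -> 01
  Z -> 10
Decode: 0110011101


Decoding:
01 -> Y
10 -> Z
01 -> Y
11 -> W
01 -> Y


Result: YZYWY


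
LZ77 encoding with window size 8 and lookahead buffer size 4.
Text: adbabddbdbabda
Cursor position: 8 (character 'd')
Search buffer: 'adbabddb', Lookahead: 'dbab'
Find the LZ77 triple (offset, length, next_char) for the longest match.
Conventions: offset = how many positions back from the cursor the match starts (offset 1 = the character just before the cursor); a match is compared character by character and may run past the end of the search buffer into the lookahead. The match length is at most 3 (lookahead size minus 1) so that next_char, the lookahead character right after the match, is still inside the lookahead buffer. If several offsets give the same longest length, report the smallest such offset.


Try each offset into the search buffer:
  offset=1 (pos 7, char 'b'): match length 0
  offset=2 (pos 6, char 'd'): match length 2
  offset=3 (pos 5, char 'd'): match length 1
  offset=4 (pos 4, char 'b'): match length 0
  offset=5 (pos 3, char 'a'): match length 0
  offset=6 (pos 2, char 'b'): match length 0
  offset=7 (pos 1, char 'd'): match length 3
  offset=8 (pos 0, char 'a'): match length 0
Longest match has length 3 at offset 7.
next_char = character at position 8 + 3 = 11 -> 'b'

Best match: offset=7, length=3 (matching 'dba' starting at position 1)
LZ77 triple: (7, 3, 'b')


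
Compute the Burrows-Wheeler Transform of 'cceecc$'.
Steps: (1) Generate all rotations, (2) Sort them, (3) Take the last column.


Rotations (sorted):
  0: $cceecc -> last char: c
  1: c$cceec -> last char: c
  2: cc$ccee -> last char: e
  3: cceecc$ -> last char: $
  4: ceecc$c -> last char: c
  5: ecc$cce -> last char: e
  6: eecc$cc -> last char: c


BWT = cce$cec


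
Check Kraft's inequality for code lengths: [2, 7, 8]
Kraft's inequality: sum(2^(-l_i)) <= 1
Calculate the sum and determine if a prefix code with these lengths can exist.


Sum = 2^(-2) + 2^(-7) + 2^(-8)
    = 0.25 + 0.0078125 + 0.00390625
    = 67/256 = 0.26171875
Since 0.26171875 <= 1, Kraft's inequality IS satisfied.
A prefix code with these lengths CAN exist.

Kraft sum = 0.26171875. Satisfied.


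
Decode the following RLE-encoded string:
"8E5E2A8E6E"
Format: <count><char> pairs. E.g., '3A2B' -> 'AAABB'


Expanding each <count><char> pair:
  8E -> 'EEEEEEEE'
  5E -> 'EEEEE'
  2A -> 'AA'
  8E -> 'EEEEEEEE'
  6E -> 'EEEEEE'

Decoded = EEEEEEEEEEEEEAAEEEEEEEEEEEEEE


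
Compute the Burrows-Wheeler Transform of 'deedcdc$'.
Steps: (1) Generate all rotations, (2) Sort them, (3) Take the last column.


Rotations (sorted):
  0: $deedcdc -> last char: c
  1: c$deedcd -> last char: d
  2: cdc$deed -> last char: d
  3: dc$deedc -> last char: c
  4: dcdc$dee -> last char: e
  5: deedcdc$ -> last char: $
  6: edcdc$de -> last char: e
  7: eedcdc$d -> last char: d


BWT = cddce$ed


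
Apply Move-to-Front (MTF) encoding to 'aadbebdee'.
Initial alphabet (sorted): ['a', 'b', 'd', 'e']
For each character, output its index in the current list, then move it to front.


MTF encoding:
'a': index 0 in ['a', 'b', 'd', 'e'] -> ['a', 'b', 'd', 'e']
'a': index 0 in ['a', 'b', 'd', 'e'] -> ['a', 'b', 'd', 'e']
'd': index 2 in ['a', 'b', 'd', 'e'] -> ['d', 'a', 'b', 'e']
'b': index 2 in ['d', 'a', 'b', 'e'] -> ['b', 'd', 'a', 'e']
'e': index 3 in ['b', 'd', 'a', 'e'] -> ['e', 'b', 'd', 'a']
'b': index 1 in ['e', 'b', 'd', 'a'] -> ['b', 'e', 'd', 'a']
'd': index 2 in ['b', 'e', 'd', 'a'] -> ['d', 'b', 'e', 'a']
'e': index 2 in ['d', 'b', 'e', 'a'] -> ['e', 'd', 'b', 'a']
'e': index 0 in ['e', 'd', 'b', 'a'] -> ['e', 'd', 'b', 'a']


Output: [0, 0, 2, 2, 3, 1, 2, 2, 0]


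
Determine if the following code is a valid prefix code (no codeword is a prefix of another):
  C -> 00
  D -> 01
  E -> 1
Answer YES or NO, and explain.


Checking each pair (does one codeword prefix another?):
  C='00' vs D='01': no prefix
  C='00' vs E='1': no prefix
  D='01' vs C='00': no prefix
  D='01' vs E='1': no prefix
  E='1' vs C='00': no prefix
  E='1' vs D='01': no prefix
No violation found over all pairs.

YES -- this is a valid prefix code. No codeword is a prefix of any other codeword.


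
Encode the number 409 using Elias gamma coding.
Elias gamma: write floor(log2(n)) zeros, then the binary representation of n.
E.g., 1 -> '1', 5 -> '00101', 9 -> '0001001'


num_bits = floor(log2(409)) + 1 = 9
leading_zeros = num_bits - 1 = 8
binary(409) = 110011001

Elias gamma(409) = '00000000' + '110011001' = 00000000110011001 (17 bits)
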